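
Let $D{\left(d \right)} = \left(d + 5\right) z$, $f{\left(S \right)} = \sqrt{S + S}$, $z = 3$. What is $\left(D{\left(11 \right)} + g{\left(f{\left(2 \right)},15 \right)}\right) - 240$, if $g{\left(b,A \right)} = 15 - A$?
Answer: $-192$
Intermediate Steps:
$f{\left(S \right)} = \sqrt{2} \sqrt{S}$ ($f{\left(S \right)} = \sqrt{2 S} = \sqrt{2} \sqrt{S}$)
$D{\left(d \right)} = 15 + 3 d$ ($D{\left(d \right)} = \left(d + 5\right) 3 = \left(5 + d\right) 3 = 15 + 3 d$)
$\left(D{\left(11 \right)} + g{\left(f{\left(2 \right)},15 \right)}\right) - 240 = \left(\left(15 + 3 \cdot 11\right) + \left(15 - 15\right)\right) - 240 = \left(\left(15 + 33\right) + \left(15 - 15\right)\right) - 240 = \left(48 + 0\right) - 240 = 48 - 240 = -192$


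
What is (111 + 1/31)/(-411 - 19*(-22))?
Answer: 3442/217 ≈ 15.862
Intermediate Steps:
(111 + 1/31)/(-411 - 19*(-22)) = (111 + 1/31)/(-411 + 418) = (3442/31)/7 = (3442/31)*(⅐) = 3442/217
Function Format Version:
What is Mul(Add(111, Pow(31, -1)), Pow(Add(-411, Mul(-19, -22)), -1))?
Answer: Rational(3442, 217) ≈ 15.862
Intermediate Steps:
Mul(Add(111, Pow(31, -1)), Pow(Add(-411, Mul(-19, -22)), -1)) = Mul(Add(111, Rational(1, 31)), Pow(Add(-411, 418), -1)) = Mul(Rational(3442, 31), Pow(7, -1)) = Mul(Rational(3442, 31), Rational(1, 7)) = Rational(3442, 217)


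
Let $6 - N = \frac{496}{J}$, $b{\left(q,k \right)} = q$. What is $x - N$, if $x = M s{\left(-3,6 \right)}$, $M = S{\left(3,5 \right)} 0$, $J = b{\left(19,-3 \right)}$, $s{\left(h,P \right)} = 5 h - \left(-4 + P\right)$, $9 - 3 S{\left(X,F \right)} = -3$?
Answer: $\frac{382}{19} \approx 20.105$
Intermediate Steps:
$S{\left(X,F \right)} = 4$ ($S{\left(X,F \right)} = 3 - -1 = 3 + 1 = 4$)
$s{\left(h,P \right)} = 4 - P + 5 h$
$J = 19$
$M = 0$ ($M = 4 \cdot 0 = 0$)
$N = - \frac{382}{19}$ ($N = 6 - \frac{496}{19} = - \frac{382}{19} \approx -20.105$)
$x = 0$ ($x = 0 \left(4 - 6 + 5 \left(-3\right)\right) = 0 \left(4 - 6 - 15\right) = 0 \left(-17\right) = 0$)
$x - N = 0 - - \frac{382}{19} = 0 + \frac{382}{19} = \frac{382}{19}$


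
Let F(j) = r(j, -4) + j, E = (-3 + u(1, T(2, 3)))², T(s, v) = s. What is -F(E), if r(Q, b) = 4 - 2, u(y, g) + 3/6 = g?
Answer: -17/4 ≈ -4.2500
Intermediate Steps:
u(y, g) = -½ + g
r(Q, b) = 2
E = 9/4 (E = (-3 + (-½ + 2))² = (-3 + 3/2)² = (-3/2)² = 9/4 ≈ 2.2500)
F(j) = 2 + j
-F(E) = -(2 + 9/4) = -1*17/4 = -17/4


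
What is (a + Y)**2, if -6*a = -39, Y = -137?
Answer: 68121/4 ≈ 17030.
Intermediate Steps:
a = 13/2 (a = -1/6*(-39) = 13/2 ≈ 6.5000)
(a + Y)**2 = (13/2 - 137)**2 = (-261/2)**2 = 68121/4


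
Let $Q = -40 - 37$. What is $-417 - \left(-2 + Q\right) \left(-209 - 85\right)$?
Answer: $-23643$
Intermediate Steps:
$Q = -77$
$-417 - \left(-2 + Q\right) \left(-209 - 85\right) = -417 - \left(-2 - 77\right) \left(-209 - 85\right) = -417 - \left(-79\right) \left(-294\right) = -417 - 23226 = -23643$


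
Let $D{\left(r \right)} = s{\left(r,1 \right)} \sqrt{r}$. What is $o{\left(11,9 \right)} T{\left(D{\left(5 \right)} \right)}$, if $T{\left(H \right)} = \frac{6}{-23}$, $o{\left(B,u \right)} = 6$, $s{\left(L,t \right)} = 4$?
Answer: $- \frac{36}{23} \approx -1.5652$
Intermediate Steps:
$D{\left(r \right)} = 4 \sqrt{r}$
$T{\left(H \right)} = - \frac{6}{23}$ ($T{\left(H \right)} = 6 \left(- \frac{1}{23}\right) = - \frac{6}{23}$)
$o{\left(11,9 \right)} T{\left(D{\left(5 \right)} \right)} = 6 \left(- \frac{6}{23}\right) = - \frac{36}{23}$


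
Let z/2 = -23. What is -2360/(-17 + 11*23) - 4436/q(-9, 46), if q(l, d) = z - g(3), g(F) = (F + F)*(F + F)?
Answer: 1808/41 ≈ 44.098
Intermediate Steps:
g(F) = 4*F**2 (g(F) = (2*F)*(2*F) = 4*F**2)
z = -46 (z = 2*(-23) = -46)
q(l, d) = -82 (q(l, d) = -46 - 4*3**2 = -46 - 4*9 = -46 - 1*36 = -46 - 36 = -82)
-2360/(-17 + 11*23) - 4436/q(-9, 46) = -2360/(-17 + 11*23) - 4436/(-82) = -2360/(-17 + 253) - 4436*(-1/82) = -2360/236 + 2218/41 = -2360*1/236 + 2218/41 = -10 + 2218/41 = 1808/41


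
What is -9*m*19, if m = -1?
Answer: 171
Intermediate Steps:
-9*m*19 = -9*(-1)*19 = 9*19 = 171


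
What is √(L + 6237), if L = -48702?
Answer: I*√42465 ≈ 206.07*I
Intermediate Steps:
√(L + 6237) = √(-48702 + 6237) = √(-42465) = I*√42465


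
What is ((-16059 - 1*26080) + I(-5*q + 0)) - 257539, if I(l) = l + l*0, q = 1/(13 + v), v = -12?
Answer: -299683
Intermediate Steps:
q = 1 (q = 1/(13 - 12) = 1/1 = 1)
I(l) = l (I(l) = l + 0 = l)
((-16059 - 1*26080) + I(-5*q + 0)) - 257539 = ((-16059 - 1*26080) + (-5*1 + 0)) - 257539 = ((-16059 - 26080) + (-5 + 0)) - 257539 = (-42139 - 5) - 257539 = -42144 - 257539 = -299683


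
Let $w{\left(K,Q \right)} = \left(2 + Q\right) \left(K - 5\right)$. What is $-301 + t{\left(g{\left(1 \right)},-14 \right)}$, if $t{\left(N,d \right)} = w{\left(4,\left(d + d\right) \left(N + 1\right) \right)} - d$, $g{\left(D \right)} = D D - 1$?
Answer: $-261$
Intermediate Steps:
$g{\left(D \right)} = -1 + D^{2}$ ($g{\left(D \right)} = D^{2} - 1 = -1 + D^{2}$)
$w{\left(K,Q \right)} = \left(-5 + K\right) \left(2 + Q\right)$ ($w{\left(K,Q \right)} = \left(2 + Q\right) \left(-5 + K\right) = \left(-5 + K\right) \left(2 + Q\right)$)
$t{\left(N,d \right)} = -2 - d - 2 d \left(1 + N\right)$ ($t{\left(N,d \right)} = \left(-10 - 5 \left(d + d\right) \left(N + 1\right) + 2 \cdot 4 + 4 \left(d + d\right) \left(N + 1\right)\right) - d = \left(-10 - 5 \cdot 2 d \left(1 + N\right) + 8 + 4 \cdot 2 d \left(1 + N\right)\right) - d = \left(-10 - 10 d \left(1 + N\right) + 8 + 8 d \left(1 + N\right)\right) - d = \left(-2 - 2 d \left(1 + N\right)\right) - d = -2 - d - 2 d \left(1 + N\right)$)
$-301 + t{\left(g{\left(1 \right)},-14 \right)} = -301 - \left(-12 - 28 \left(1 - \left(1 - 1^{2}\right)\right)\right) = -301 - \left(-12 - 28 \left(1 + \left(-1 + 1\right)\right)\right) = -301 - \left(-12 - 28 \left(1 + 0\right)\right) = -301 - \left(-12 - 28\right) = -301 + \left(-2 + 14 + 28\right) = -301 + 40 = -261$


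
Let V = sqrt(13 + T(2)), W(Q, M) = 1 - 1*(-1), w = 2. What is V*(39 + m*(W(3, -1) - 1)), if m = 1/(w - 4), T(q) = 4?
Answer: 77*sqrt(17)/2 ≈ 158.74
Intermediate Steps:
m = -1/2 (m = 1/(2 - 4) = 1/(-2) = -1/2 ≈ -0.50000)
W(Q, M) = 2 (W(Q, M) = 1 + 1 = 2)
V = sqrt(17) (V = sqrt(13 + 4) = sqrt(17) ≈ 4.1231)
V*(39 + m*(W(3, -1) - 1)) = sqrt(17)*(39 - (2 - 1)/2) = sqrt(17)*(39 - 1/2*1) = sqrt(17)*(39 - 1/2) = sqrt(17)*(77/2) = 77*sqrt(17)/2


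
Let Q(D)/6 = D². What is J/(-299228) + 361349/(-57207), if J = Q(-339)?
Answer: -73785726227/8558968098 ≈ -8.6209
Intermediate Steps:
Q(D) = 6*D²
J = 689526 (J = 6*(-339)² = 6*114921 = 689526)
J/(-299228) + 361349/(-57207) = 689526/(-299228) + 361349/(-57207) = 689526*(-1/299228) + 361349*(-1/57207) = -344763/149614 - 361349/57207 = -73785726227/8558968098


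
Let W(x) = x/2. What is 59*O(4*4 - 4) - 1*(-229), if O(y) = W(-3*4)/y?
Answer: 399/2 ≈ 199.50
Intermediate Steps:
W(x) = x/2 (W(x) = x*(1/2) = x/2)
O(y) = -6/y (O(y) = ((-3*4)/2)/y = ((1/2)*(-12))/y = -6/y)
59*O(4*4 - 4) - 1*(-229) = 59*(-6/(4*4 - 4)) - 1*(-229) = 59*(-6/(16 - 4)) + 229 = 59*(-6/12) + 229 = 59*(-6*1/12) + 229 = 59*(-1/2) + 229 = -59/2 + 229 = 399/2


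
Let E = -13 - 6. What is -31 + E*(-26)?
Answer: 463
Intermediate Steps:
E = -19
-31 + E*(-26) = -31 - 19*(-26) = -31 + 494 = 463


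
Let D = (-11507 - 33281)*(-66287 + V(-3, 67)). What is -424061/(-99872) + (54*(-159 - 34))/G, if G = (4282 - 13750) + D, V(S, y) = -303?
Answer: 316182107653147/74465148749536 ≈ 4.2460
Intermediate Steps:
D = 2982432920 (D = (-11507 - 33281)*(-66287 - 303) = -44788*(-66590) = 2982432920)
G = 2982423452 (G = (4282 - 13750) + 2982432920 = -9468 + 2982432920 = 2982423452)
-424061/(-99872) + (54*(-159 - 34))/G = -424061/(-99872) + (54*(-159 - 34))/2982423452 = -424061*(-1/99872) + (54*(-193))*(1/2982423452) = 424061/99872 - 10422*1/2982423452 = 424061/99872 - 5211/1491211726 = 316182107653147/74465148749536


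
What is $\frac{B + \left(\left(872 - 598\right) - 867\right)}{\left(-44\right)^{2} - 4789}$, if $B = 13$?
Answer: $\frac{580}{2853} \approx 0.20329$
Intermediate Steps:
$\frac{B + \left(\left(872 - 598\right) - 867\right)}{\left(-44\right)^{2} - 4789} = \frac{13 + \left(\left(872 - 598\right) - 867\right)}{\left(-44\right)^{2} - 4789} = \frac{13 + \left(274 - 867\right)}{1936 - 4789} = \frac{13 - 593}{-2853} = \left(-580\right) \left(- \frac{1}{2853}\right) = \frac{580}{2853}$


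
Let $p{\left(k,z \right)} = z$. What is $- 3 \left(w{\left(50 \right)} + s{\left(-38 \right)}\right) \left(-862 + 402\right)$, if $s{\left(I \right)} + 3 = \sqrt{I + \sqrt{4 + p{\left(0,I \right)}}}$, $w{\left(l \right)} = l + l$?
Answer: $133860 + 1380 \sqrt{-38 + i \sqrt{34}} \approx 1.3451 \cdot 10^{5} + 8531.8 i$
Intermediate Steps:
$w{\left(l \right)} = 2 l$
$s{\left(I \right)} = -3 + \sqrt{I + \sqrt{4 + I}}$
$- 3 \left(w{\left(50 \right)} + s{\left(-38 \right)}\right) \left(-862 + 402\right) = - 3 \left(2 \cdot 50 - \left(3 - \sqrt{-38 + \sqrt{4 - 38}}\right)\right) \left(-862 + 402\right) = - 3 \left(100 - \left(3 - \sqrt{-38 + \sqrt{-34}}\right)\right) \left(-460\right) = - 3 \left(100 - \left(3 - \sqrt{-38 + i \sqrt{34}}\right)\right) \left(-460\right) = - 3 \left(97 + \sqrt{-38 + i \sqrt{34}}\right) \left(-460\right) = - 3 \left(-44620 - 460 \sqrt{-38 + i \sqrt{34}}\right) = 133860 + 1380 \sqrt{-38 + i \sqrt{34}}$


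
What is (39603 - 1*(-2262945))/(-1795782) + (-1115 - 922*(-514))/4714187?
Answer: -1667601448225/1410942026539 ≈ -1.1819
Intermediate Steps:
(39603 - 1*(-2262945))/(-1795782) + (-1115 - 922*(-514))/4714187 = (39603 + 2262945)*(-1/1795782) + (-1115 + 473908)*(1/4714187) = 2302548*(-1/1795782) + 472793*(1/4714187) = -383758/299297 + 472793/4714187 = -1667601448225/1410942026539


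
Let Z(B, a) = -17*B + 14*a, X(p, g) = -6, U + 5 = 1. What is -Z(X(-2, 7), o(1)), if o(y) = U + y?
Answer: -60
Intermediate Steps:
U = -4 (U = -5 + 1 = -4)
o(y) = -4 + y
-Z(X(-2, 7), o(1)) = -(-17*(-6) + 14*(-4 + 1)) = -(102 + 14*(-3)) = -(102 - 42) = -1*60 = -60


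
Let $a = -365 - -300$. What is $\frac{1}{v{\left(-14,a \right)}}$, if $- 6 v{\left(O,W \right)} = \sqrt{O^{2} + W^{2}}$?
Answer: $- \frac{6 \sqrt{4421}}{4421} \approx -0.090238$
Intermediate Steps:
$a = -65$ ($a = -365 + 300 = -65$)
$v{\left(O,W \right)} = - \frac{\sqrt{O^{2} + W^{2}}}{6}$
$\frac{1}{v{\left(-14,a \right)}} = \frac{1}{\left(- \frac{1}{6}\right) \sqrt{\left(-14\right)^{2} + \left(-65\right)^{2}}} = \frac{1}{\left(- \frac{1}{6}\right) \sqrt{196 + 4225}} = \frac{1}{\left(- \frac{1}{6}\right) \sqrt{4421}} = - \frac{6 \sqrt{4421}}{4421}$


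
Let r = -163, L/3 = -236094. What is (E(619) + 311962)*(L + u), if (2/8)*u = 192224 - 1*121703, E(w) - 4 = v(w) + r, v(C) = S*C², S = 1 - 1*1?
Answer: -132889814994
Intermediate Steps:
S = 0 (S = 1 - 1 = 0)
L = -708282 (L = 3*(-236094) = -708282)
v(C) = 0 (v(C) = 0*C² = 0)
E(w) = -159 (E(w) = 4 + (0 - 163) = 4 - 163 = -159)
u = 282084 (u = 4*(192224 - 1*121703) = 4*(192224 - 121703) = 4*70521 = 282084)
(E(619) + 311962)*(L + u) = (-159 + 311962)*(-708282 + 282084) = 311803*(-426198) = -132889814994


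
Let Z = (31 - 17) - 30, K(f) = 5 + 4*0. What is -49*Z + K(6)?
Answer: 789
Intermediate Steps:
K(f) = 5 (K(f) = 5 + 0 = 5)
Z = -16 (Z = 14 - 30 = -16)
-49*Z + K(6) = -49*(-16) + 5 = 784 + 5 = 789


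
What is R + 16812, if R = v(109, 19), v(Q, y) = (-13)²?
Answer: 16981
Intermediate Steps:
v(Q, y) = 169
R = 169
R + 16812 = 169 + 16812 = 16981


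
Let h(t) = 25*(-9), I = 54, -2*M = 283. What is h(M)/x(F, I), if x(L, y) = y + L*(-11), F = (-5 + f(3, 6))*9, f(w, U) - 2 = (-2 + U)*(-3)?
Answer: -25/171 ≈ -0.14620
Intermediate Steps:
f(w, U) = 8 - 3*U (f(w, U) = 2 + (-2 + U)*(-3) = 2 + (6 - 3*U) = 8 - 3*U)
M = -283/2 (M = -½*283 = -283/2 ≈ -141.50)
F = -135 (F = (-5 + (8 - 3*6))*9 = (-5 + (8 - 18))*9 = (-5 - 10)*9 = -15*9 = -135)
h(t) = -225
x(L, y) = y - 11*L
h(M)/x(F, I) = -225/(54 - 11*(-135)) = -225/(54 + 1485) = -225/1539 = -225*1/1539 = -25/171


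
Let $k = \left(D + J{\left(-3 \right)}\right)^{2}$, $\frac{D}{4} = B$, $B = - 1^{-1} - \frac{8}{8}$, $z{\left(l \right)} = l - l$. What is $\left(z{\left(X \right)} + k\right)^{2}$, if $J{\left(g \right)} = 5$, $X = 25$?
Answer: $81$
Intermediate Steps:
$z{\left(l \right)} = 0$
$B = -2$ ($B = \left(-1\right) 1 - 1 = -1 - 1 = -2$)
$D = -8$ ($D = 4 \left(-2\right) = -8$)
$k = 9$ ($k = \left(-8 + 5\right)^{2} = \left(-3\right)^{2} = 9$)
$\left(z{\left(X \right)} + k\right)^{2} = \left(0 + 9\right)^{2} = 9^{2} = 81$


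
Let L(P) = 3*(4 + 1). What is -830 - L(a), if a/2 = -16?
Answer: -845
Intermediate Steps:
a = -32 (a = 2*(-16) = -32)
L(P) = 15 (L(P) = 3*5 = 15)
-830 - L(a) = -830 - 1*15 = -830 - 15 = -845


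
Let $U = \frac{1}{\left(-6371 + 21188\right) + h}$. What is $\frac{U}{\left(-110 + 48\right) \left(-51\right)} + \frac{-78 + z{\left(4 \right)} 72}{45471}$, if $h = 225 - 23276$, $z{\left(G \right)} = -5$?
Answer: $- \frac{165272075}{17157663372} \approx -0.0096326$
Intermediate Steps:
$h = -23051$ ($h = 225 - 23276 = -23051$)
$U = - \frac{1}{8234}$ ($U = \frac{1}{\left(-6371 + 21188\right) - 23051} = \frac{1}{14817 - 23051} = \frac{1}{-8234} = - \frac{1}{8234} \approx -0.00012145$)
$\frac{U}{\left(-110 + 48\right) \left(-51\right)} + \frac{-78 + z{\left(4 \right)} 72}{45471} = - \frac{1}{8234 \left(-110 + 48\right) \left(-51\right)} + \frac{-78 - 360}{45471} = - \frac{1}{8234 \left(\left(-62\right) \left(-51\right)\right)} + \left(-78 - 360\right) \frac{1}{45471} = - \frac{1}{8234 \cdot 3162} - \frac{146}{15157} = \left(- \frac{1}{8234}\right) \frac{1}{3162} - \frac{146}{15157} = - \frac{1}{26035908} - \frac{146}{15157} = - \frac{165272075}{17157663372}$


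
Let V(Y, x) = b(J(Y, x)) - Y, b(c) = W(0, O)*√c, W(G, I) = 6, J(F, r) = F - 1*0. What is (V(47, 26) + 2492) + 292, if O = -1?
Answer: 2737 + 6*√47 ≈ 2778.1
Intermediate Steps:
J(F, r) = F (J(F, r) = F + 0 = F)
b(c) = 6*√c
V(Y, x) = -Y + 6*√Y (V(Y, x) = 6*√Y - Y = -Y + 6*√Y)
(V(47, 26) + 2492) + 292 = ((-1*47 + 6*√47) + 2492) + 292 = ((-47 + 6*√47) + 2492) + 292 = (2445 + 6*√47) + 292 = 2737 + 6*√47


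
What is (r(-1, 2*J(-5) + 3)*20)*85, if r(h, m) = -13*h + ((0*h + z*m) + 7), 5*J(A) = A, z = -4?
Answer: 27200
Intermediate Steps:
J(A) = A/5
r(h, m) = 7 - 13*h - 4*m (r(h, m) = -13*h + ((0*h - 4*m) + 7) = -13*h + ((0 - 4*m) + 7) = -13*h + (-4*m + 7) = -13*h + (7 - 4*m) = 7 - 13*h - 4*m)
(r(-1, 2*J(-5) + 3)*20)*85 = ((7 - 13*(-1) - 4*(2*((⅕)*(-5)) + 3))*20)*85 = ((7 + 13 - 4*(2*(-1) + 3))*20)*85 = ((7 + 13 - 4*(-2 + 3))*20)*85 = ((7 + 13 - 4*1)*20)*85 = ((7 + 13 - 4)*20)*85 = (16*20)*85 = 320*85 = 27200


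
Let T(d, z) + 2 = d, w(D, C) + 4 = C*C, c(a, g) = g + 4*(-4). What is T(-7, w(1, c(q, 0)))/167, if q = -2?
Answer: -9/167 ≈ -0.053892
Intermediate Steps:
c(a, g) = -16 + g (c(a, g) = g - 16 = -16 + g)
w(D, C) = -4 + C**2 (w(D, C) = -4 + C*C = -4 + C**2)
T(d, z) = -2 + d
T(-7, w(1, c(q, 0)))/167 = (-2 - 7)/167 = -9*1/167 = -9/167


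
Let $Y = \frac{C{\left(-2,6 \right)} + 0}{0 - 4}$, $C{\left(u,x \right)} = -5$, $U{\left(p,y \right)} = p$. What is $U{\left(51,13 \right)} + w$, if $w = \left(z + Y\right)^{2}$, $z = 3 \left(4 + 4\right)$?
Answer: $\frac{11017}{16} \approx 688.56$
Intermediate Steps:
$z = 24$ ($z = 3 \cdot 8 = 24$)
$Y = \frac{5}{4}$ ($Y = \frac{-5 + 0}{0 - 4} = - \frac{5}{-4} = \left(-5\right) \left(- \frac{1}{4}\right) = \frac{5}{4} \approx 1.25$)
$w = \frac{10201}{16}$ ($w = \left(24 + \frac{5}{4}\right)^{2} = \left(\frac{101}{4}\right)^{2} = \frac{10201}{16} \approx 637.56$)
$U{\left(51,13 \right)} + w = 51 + \frac{10201}{16} = \frac{11017}{16}$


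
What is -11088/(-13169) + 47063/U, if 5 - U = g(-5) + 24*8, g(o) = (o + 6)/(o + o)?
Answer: -6177002998/24612861 ≈ -250.97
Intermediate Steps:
g(o) = (6 + o)/(2*o) (g(o) = (6 + o)/((2*o)) = (6 + o)*(1/(2*o)) = (6 + o)/(2*o))
U = -1869/10 (U = 5 - ((½)*(6 - 5)/(-5) + 24*8) = 5 - ((½)*(-⅕)*1 + 192) = 5 - (-⅒ + 192) = 5 - 1*1919/10 = 5 - 1919/10 = -1869/10 ≈ -186.90)
-11088/(-13169) + 47063/U = -11088/(-13169) + 47063/(-1869/10) = -11088*(-1/13169) + 47063*(-10/1869) = 11088/13169 - 470630/1869 = -6177002998/24612861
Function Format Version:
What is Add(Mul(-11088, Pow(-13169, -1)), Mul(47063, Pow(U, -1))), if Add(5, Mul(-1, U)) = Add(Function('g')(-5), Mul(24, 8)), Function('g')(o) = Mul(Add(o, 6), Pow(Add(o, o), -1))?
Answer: Rational(-6177002998, 24612861) ≈ -250.97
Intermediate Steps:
Function('g')(o) = Mul(Rational(1, 2), Pow(o, -1), Add(6, o)) (Function('g')(o) = Mul(Add(6, o), Pow(Mul(2, o), -1)) = Mul(Add(6, o), Mul(Rational(1, 2), Pow(o, -1))) = Mul(Rational(1, 2), Pow(o, -1), Add(6, o)))
U = Rational(-1869, 10) (U = Add(5, Mul(-1, Add(Mul(Rational(1, 2), Pow(-5, -1), Add(6, -5)), Mul(24, 8)))) = Add(5, Mul(-1, Add(Mul(Rational(1, 2), Rational(-1, 5), 1), 192))) = Add(5, Mul(-1, Add(Rational(-1, 10), 192))) = Add(5, Mul(-1, Rational(1919, 10))) = Add(5, Rational(-1919, 10)) = Rational(-1869, 10) ≈ -186.90)
Add(Mul(-11088, Pow(-13169, -1)), Mul(47063, Pow(U, -1))) = Add(Mul(-11088, Pow(-13169, -1)), Mul(47063, Pow(Rational(-1869, 10), -1))) = Add(Mul(-11088, Rational(-1, 13169)), Mul(47063, Rational(-10, 1869))) = Add(Rational(11088, 13169), Rational(-470630, 1869)) = Rational(-6177002998, 24612861)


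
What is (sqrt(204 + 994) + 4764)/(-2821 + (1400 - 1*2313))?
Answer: -2382/1867 - sqrt(1198)/3734 ≈ -1.2851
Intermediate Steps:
(sqrt(204 + 994) + 4764)/(-2821 + (1400 - 1*2313)) = (sqrt(1198) + 4764)/(-2821 + (1400 - 2313)) = (4764 + sqrt(1198))/(-2821 - 913) = (4764 + sqrt(1198))/(-3734) = (4764 + sqrt(1198))*(-1/3734) = -2382/1867 - sqrt(1198)/3734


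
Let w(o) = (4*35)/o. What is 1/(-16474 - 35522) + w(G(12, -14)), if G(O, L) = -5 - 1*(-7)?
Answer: 3639719/51996 ≈ 70.000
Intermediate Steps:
G(O, L) = 2 (G(O, L) = -5 + 7 = 2)
w(o) = 140/o
1/(-16474 - 35522) + w(G(12, -14)) = 1/(-16474 - 35522) + 140/2 = 1/(-51996) + 140*(1/2) = -1/51996 + 70 = 3639719/51996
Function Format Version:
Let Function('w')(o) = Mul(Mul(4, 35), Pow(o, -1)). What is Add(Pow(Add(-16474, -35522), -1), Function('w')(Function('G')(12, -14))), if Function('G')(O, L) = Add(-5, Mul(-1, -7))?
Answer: Rational(3639719, 51996) ≈ 70.000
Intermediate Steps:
Function('G')(O, L) = 2 (Function('G')(O, L) = Add(-5, 7) = 2)
Function('w')(o) = Mul(140, Pow(o, -1))
Add(Pow(Add(-16474, -35522), -1), Function('w')(Function('G')(12, -14))) = Add(Pow(Add(-16474, -35522), -1), Mul(140, Pow(2, -1))) = Add(Pow(-51996, -1), Mul(140, Rational(1, 2))) = Add(Rational(-1, 51996), 70) = Rational(3639719, 51996)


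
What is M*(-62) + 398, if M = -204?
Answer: 13046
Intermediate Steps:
M*(-62) + 398 = -204*(-62) + 398 = 12648 + 398 = 13046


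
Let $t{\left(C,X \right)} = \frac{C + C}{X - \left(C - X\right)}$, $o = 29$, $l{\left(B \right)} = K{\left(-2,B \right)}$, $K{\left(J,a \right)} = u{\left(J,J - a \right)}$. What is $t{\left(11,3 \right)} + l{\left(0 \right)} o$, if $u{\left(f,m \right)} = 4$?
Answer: $\frac{558}{5} \approx 111.6$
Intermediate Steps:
$K{\left(J,a \right)} = 4$
$l{\left(B \right)} = 4$
$t{\left(C,X \right)} = \frac{2 C}{- C + 2 X}$
$t{\left(11,3 \right)} + l{\left(0 \right)} o = \left(-2\right) 11 \frac{1}{11 - 6} + 4 \cdot 29 = \left(-2\right) 11 \frac{1}{11 - 6} + 116 = \left(-2\right) 11 \cdot \frac{1}{5} + 116 = - \frac{22}{5} + 116 = \frac{558}{5}$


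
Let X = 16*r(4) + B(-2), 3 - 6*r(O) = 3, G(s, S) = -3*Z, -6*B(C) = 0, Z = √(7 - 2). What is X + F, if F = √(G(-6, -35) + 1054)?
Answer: √(1054 - 3*√5) ≈ 32.362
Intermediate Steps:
Z = √5 ≈ 2.2361
B(C) = 0 (B(C) = -⅙*0 = 0)
G(s, S) = -3*√5
r(O) = 0 (r(O) = ½ - ⅙*3 = ½ - ½ = 0)
X = 0 (X = 16*0 + 0 = 0 + 0 = 0)
F = √(1054 - 3*√5) (F = √(-3*√5 + 1054) = √(1054 - 3*√5) ≈ 32.362)
X + F = 0 + √(1054 - 3*√5) = √(1054 - 3*√5)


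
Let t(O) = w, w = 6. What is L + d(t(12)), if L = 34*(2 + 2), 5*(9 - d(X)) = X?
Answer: 719/5 ≈ 143.80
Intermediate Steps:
t(O) = 6
d(X) = 9 - X/5
L = 136 (L = 34*4 = 136)
L + d(t(12)) = 136 + (9 - ⅕*6) = 136 + (9 - 6/5) = 136 + 39/5 = 719/5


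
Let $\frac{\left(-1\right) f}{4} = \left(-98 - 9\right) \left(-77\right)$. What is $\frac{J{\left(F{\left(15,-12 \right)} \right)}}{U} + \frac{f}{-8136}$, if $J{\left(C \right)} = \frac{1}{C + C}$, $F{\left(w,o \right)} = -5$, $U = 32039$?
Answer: $\frac{659922794}{162918315} \approx 4.0506$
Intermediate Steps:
$f = -32956$ ($f = - 4 \left(-98 - 9\right) \left(-77\right) = - 4 \left(\left(-107\right) \left(-77\right)\right) = \left(-4\right) 8239 = -32956$)
$J{\left(C \right)} = \frac{1}{2 C}$
$\frac{J{\left(F{\left(15,-12 \right)} \right)}}{U} + \frac{f}{-8136} = \frac{\frac{1}{2} \frac{1}{-5}}{32039} - \frac{32956}{-8136} = \frac{1}{2} \left(- \frac{1}{5}\right) \frac{1}{32039} - - \frac{8239}{2034} = \left(- \frac{1}{10}\right) \frac{1}{32039} + \frac{8239}{2034} = - \frac{1}{320390} + \frac{8239}{2034} = \frac{659922794}{162918315}$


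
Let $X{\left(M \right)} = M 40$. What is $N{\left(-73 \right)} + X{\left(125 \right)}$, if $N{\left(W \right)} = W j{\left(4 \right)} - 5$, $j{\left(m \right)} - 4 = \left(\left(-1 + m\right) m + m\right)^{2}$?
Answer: $-13985$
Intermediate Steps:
$j{\left(m \right)} = 4 + \left(m + m \left(-1 + m\right)\right)^{2}$ ($j{\left(m \right)} = 4 + \left(\left(-1 + m\right) m + m\right)^{2} = 4 + \left(m \left(-1 + m\right) + m\right)^{2} = 4 + \left(m + m \left(-1 + m\right)\right)^{2}$)
$N{\left(W \right)} = -5 + 260 W$ ($N{\left(W \right)} = W \left(4 + 4^{4}\right) - 5 = W \left(4 + 256\right) - 5 = W 260 - 5 = 260 W - 5 = -5 + 260 W$)
$X{\left(M \right)} = 40 M$
$N{\left(-73 \right)} + X{\left(125 \right)} = \left(-5 + 260 \left(-73\right)\right) + 40 \cdot 125 = \left(-5 - 18980\right) + 5000 = -18985 + 5000 = -13985$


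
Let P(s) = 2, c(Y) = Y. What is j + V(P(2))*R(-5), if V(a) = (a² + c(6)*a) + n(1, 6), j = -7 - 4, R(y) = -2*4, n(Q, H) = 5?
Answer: -179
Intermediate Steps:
R(y) = -8
j = -11
V(a) = 5 + a² + 6*a (V(a) = (a² + 6*a) + 5 = 5 + a² + 6*a)
j + V(P(2))*R(-5) = -11 + (5 + 2² + 6*2)*(-8) = -11 + (5 + 4 + 12)*(-8) = -11 + 21*(-8) = -11 - 168 = -179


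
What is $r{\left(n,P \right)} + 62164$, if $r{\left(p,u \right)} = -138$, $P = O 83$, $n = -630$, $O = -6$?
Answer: $62026$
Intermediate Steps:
$P = -498$ ($P = \left(-6\right) 83 = -498$)
$r{\left(n,P \right)} + 62164 = -138 + 62164 = 62026$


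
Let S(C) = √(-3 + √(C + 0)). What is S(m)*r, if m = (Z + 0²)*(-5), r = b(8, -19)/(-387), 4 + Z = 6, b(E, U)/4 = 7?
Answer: -28*√(-3 + I*√10)/387 ≈ -0.059638 - 0.13878*I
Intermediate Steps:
b(E, U) = 28 (b(E, U) = 4*7 = 28)
Z = 2 (Z = -4 + 6 = 2)
r = -28/387 (r = 28/(-387) = 28*(-1/387) = -28/387 ≈ -0.072351)
m = -10 (m = (2 + 0²)*(-5) = (2 + 0)*(-5) = 2*(-5) = -10)
S(C) = √(-3 + √C)
S(m)*r = √(-3 + √(-10))*(-28/387) = √(-3 + I*√10)*(-28/387) = -28*√(-3 + I*√10)/387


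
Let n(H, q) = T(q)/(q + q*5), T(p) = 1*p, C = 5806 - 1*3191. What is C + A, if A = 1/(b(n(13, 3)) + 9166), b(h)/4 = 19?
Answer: 24167831/9242 ≈ 2615.0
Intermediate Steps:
C = 2615 (C = 5806 - 3191 = 2615)
T(p) = p
n(H, q) = ⅙ (n(H, q) = q/(q + q*5) = q/(q + 5*q) = q/((6*q)) = q*(1/(6*q)) = ⅙)
b(h) = 76 (b(h) = 4*19 = 76)
A = 1/9242 (A = 1/(76 + 9166) = 1/9242 ≈ 0.00010820)
C + A = 2615 + 1/9242 = 24167831/9242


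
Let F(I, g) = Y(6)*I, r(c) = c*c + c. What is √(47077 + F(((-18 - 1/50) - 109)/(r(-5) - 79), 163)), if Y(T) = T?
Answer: 2*√1024500013/295 ≈ 217.00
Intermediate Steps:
r(c) = c + c² (r(c) = c² + c = c + c²)
F(I, g) = 6*I
√(47077 + F(((-18 - 1/50) - 109)/(r(-5) - 79), 163)) = √(47077 + 6*(((-18 - 1/50) - 109)/(-5*(1 - 5) - 79))) = √(47077 + 6*(((-18 - 1*1/50) - 109)/(-5*(-4) - 79))) = √(47077 + 6*(((-18 - 1/50) - 109)/(20 - 79))) = √(47077 + 6*((-901/50 - 109)/(-59))) = √(47077 + 6*(-6351/50*(-1/59))) = √(47077 + 6*(6351/2950)) = √(47077 + 19053/1475) = √(69457628/1475) = 2*√1024500013/295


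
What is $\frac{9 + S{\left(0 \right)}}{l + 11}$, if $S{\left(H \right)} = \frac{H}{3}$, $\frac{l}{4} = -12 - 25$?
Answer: $- \frac{9}{137} \approx -0.065693$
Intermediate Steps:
$l = -148$ ($l = 4 \left(-12 - 25\right) = 4 \left(-37\right) = -148$)
$S{\left(H \right)} = \frac{H}{3}$ ($S{\left(H \right)} = H \frac{1}{3} = \frac{H}{3}$)
$\frac{9 + S{\left(0 \right)}}{l + 11} = \frac{9 + \frac{1}{3} \cdot 0}{-148 + 11} = \frac{9 + 0}{-137} = \left(- \frac{1}{137}\right) 9 = - \frac{9}{137}$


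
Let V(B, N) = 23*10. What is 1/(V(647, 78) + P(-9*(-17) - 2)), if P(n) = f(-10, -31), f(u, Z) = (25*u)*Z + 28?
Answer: 1/8008 ≈ 0.00012488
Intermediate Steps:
V(B, N) = 230
f(u, Z) = 28 + 25*Z*u (f(u, Z) = 25*Z*u + 28 = 28 + 25*Z*u)
P(n) = 7778 (P(n) = 28 + 25*(-31)*(-10) = 28 + 7750 = 7778)
1/(V(647, 78) + P(-9*(-17) - 2)) = 1/(230 + 7778) = 1/8008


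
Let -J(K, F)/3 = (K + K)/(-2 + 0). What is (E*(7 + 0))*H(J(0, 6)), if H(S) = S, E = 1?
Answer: 0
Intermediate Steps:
J(K, F) = 3*K (J(K, F) = -3*(K + K)/(-2 + 0) = -3*2*K/(-2) = -3*2*K*(-1)/2 = -(-3)*K = 3*K)
(E*(7 + 0))*H(J(0, 6)) = (1*(7 + 0))*(3*0) = (1*7)*0 = 7*0 = 0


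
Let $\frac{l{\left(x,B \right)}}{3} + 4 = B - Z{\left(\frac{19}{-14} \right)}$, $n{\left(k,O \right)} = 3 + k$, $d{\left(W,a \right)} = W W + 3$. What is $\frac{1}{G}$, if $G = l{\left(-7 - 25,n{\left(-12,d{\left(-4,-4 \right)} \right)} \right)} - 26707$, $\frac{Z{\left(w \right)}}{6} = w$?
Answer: $- \frac{7}{187051} \approx -3.7423 \cdot 10^{-5}$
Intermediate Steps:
$Z{\left(w \right)} = 6 w$
$d{\left(W,a \right)} = 3 + W^{2}$ ($d{\left(W,a \right)} = W^{2} + 3 = 3 + W^{2}$)
$l{\left(x,B \right)} = \frac{87}{7} + 3 B$ ($l{\left(x,B \right)} = -12 + 3 \left(B - 6 \frac{19}{-14}\right) = -12 + 3 \left(B - 6 \cdot 19 \left(- \frac{1}{14}\right)\right) = -12 + 3 \left(B - 6 \left(- \frac{19}{14}\right)\right) = -12 + 3 \left(B - - \frac{57}{7}\right) = -12 + 3 \left(B + \frac{57}{7}\right) = -12 + 3 \left(\frac{57}{7} + B\right) = -12 + \left(\frac{171}{7} + 3 B\right) = \frac{87}{7} + 3 B$)
$G = - \frac{187051}{7}$ ($G = \left(\frac{87}{7} + 3 \left(3 - 12\right)\right) - 26707 = \left(\frac{87}{7} + 3 \left(-9\right)\right) - 26707 = \left(\frac{87}{7} - 27\right) - 26707 = - \frac{102}{7} - 26707 = - \frac{187051}{7} \approx -26722.0$)
$\frac{1}{G} = \frac{1}{- \frac{187051}{7}} = - \frac{7}{187051}$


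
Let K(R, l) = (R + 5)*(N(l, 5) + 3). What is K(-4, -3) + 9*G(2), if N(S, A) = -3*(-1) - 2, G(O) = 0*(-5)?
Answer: 4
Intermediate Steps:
G(O) = 0
N(S, A) = 1 (N(S, A) = 3 - 2 = 1)
K(R, l) = 20 + 4*R (K(R, l) = (R + 5)*(1 + 3) = (5 + R)*4 = 20 + 4*R)
K(-4, -3) + 9*G(2) = (20 + 4*(-4)) + 9*0 = (20 - 16) + 0 = 4 + 0 = 4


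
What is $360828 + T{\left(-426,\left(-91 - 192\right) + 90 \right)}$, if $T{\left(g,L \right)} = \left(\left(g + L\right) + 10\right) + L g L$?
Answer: $-15507855$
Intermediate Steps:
$T{\left(g,L \right)} = 10 + L + g + g L^{2}$ ($T{\left(g,L \right)} = \left(\left(L + g\right) + 10\right) + L L g = \left(10 + L + g\right) + g L^{2} = 10 + L + g + g L^{2}$)
$360828 + T{\left(-426,\left(-91 - 192\right) + 90 \right)} = 360828 + \left(10 + \left(\left(-91 - 192\right) + 90\right) - 426 - 426 \left(\left(-91 - 192\right) + 90\right)^{2}\right) = 360828 + \left(10 + \left(-283 + 90\right) - 426 - 426 \left(-283 + 90\right)^{2}\right) = 360828 - \left(609 + 15868074\right) = 360828 - 15868683 = -15507855$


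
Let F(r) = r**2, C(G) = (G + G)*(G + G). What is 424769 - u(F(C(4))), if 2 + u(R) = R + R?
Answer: 416579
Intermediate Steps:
C(G) = 4*G**2 (C(G) = (2*G)*(2*G) = 4*G**2)
u(R) = -2 + 2*R (u(R) = -2 + (R + R) = -2 + 2*R)
424769 - u(F(C(4))) = 424769 - (-2 + 2*(4*4**2)**2) = 424769 - (-2 + 2*(4*16)**2) = 424769 - (-2 + 2*64**2) = 424769 - (-2 + 2*4096) = 424769 - (-2 + 8192) = 424769 - 1*8190 = 424769 - 8190 = 416579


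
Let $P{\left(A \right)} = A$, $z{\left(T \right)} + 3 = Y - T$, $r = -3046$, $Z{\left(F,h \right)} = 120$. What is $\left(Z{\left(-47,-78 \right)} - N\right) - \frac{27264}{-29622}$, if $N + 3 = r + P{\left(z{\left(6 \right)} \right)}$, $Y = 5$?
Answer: $\frac{15669645}{4937} \approx 3173.9$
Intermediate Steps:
$z{\left(T \right)} = 2 - T$ ($z{\left(T \right)} = -3 - \left(-5 + T\right) = 2 - T$)
$N = -3053$ ($N = -3 + \left(-3046 + \left(2 - 6\right)\right) = -3 - 3050 = -3053$)
$\left(Z{\left(-47,-78 \right)} - N\right) - \frac{27264}{-29622} = \left(120 - -3053\right) - \frac{27264}{-29622} = \left(120 + 3053\right) - 27264 \left(- \frac{1}{29622}\right) = 3173 - - \frac{4544}{4937} = 3173 + \frac{4544}{4937} = \frac{15669645}{4937}$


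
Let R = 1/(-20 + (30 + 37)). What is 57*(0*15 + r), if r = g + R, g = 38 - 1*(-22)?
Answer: 160797/47 ≈ 3421.2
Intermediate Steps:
g = 60 (g = 38 + 22 = 60)
R = 1/47 (R = 1/(-20 + 67) = 1/47 ≈ 0.021277)
r = 2821/47 (r = 60 + 1/47 = 2821/47 ≈ 60.021)
57*(0*15 + r) = 57*(0*15 + 2821/47) = 57*(0 + 2821/47) = 57*(2821/47) = 160797/47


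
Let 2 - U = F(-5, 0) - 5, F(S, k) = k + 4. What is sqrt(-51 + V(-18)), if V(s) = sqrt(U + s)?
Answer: sqrt(-51 + I*sqrt(15)) ≈ 0.27097 + 7.1466*I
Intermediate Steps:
F(S, k) = 4 + k
U = 3 (U = 2 - ((4 + 0) - 5) = 2 - (4 - 5) = 2 - 1*(-1) = 2 + 1 = 3)
V(s) = sqrt(3 + s)
sqrt(-51 + V(-18)) = sqrt(-51 + sqrt(3 - 18)) = sqrt(-51 + sqrt(-15)) = sqrt(-51 + I*sqrt(15))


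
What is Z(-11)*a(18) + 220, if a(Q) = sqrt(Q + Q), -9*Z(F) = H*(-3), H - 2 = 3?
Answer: 230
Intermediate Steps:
H = 5 (H = 2 + 3 = 5)
Z(F) = 5/3 (Z(F) = -5*(-3)/9 = -1/9*(-15) = 5/3)
a(Q) = sqrt(2)*sqrt(Q) (a(Q) = sqrt(2*Q) = sqrt(2)*sqrt(Q))
Z(-11)*a(18) + 220 = 5*(sqrt(2)*sqrt(18))/3 + 220 = 5*(sqrt(2)*(3*sqrt(2)))/3 + 220 = (5/3)*6 + 220 = 10 + 220 = 230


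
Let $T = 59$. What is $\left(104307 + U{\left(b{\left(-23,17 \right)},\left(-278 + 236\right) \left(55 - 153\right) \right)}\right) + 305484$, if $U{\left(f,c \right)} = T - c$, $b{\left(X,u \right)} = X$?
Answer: $405734$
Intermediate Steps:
$U{\left(f,c \right)} = 59 - c$
$\left(104307 + U{\left(b{\left(-23,17 \right)},\left(-278 + 236\right) \left(55 - 153\right) \right)}\right) + 305484 = \left(104307 + \left(59 - \left(-278 + 236\right) \left(55 - 153\right)\right)\right) + 305484 = \left(104307 + \left(59 - \left(-42\right) \left(-98\right)\right)\right) + 305484 = \left(104307 + \left(59 - 4116\right)\right) + 305484 = \left(104307 - 4057\right) + 305484 = 100250 + 305484 = 405734$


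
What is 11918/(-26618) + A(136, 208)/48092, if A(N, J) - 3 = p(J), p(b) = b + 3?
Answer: -141866051/320028214 ≈ -0.44329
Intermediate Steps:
p(b) = 3 + b
A(N, J) = 6 + J (A(N, J) = 3 + (3 + J) = 6 + J)
11918/(-26618) + A(136, 208)/48092 = 11918/(-26618) + (6 + 208)/48092 = 11918*(-1/26618) + 214*(1/48092) = -5959/13309 + 107/24046 = -141866051/320028214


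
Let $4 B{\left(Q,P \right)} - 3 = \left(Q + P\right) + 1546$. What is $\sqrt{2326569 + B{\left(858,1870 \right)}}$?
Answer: $\frac{\sqrt{9310553}}{2} \approx 1525.7$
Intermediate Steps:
$B{\left(Q,P \right)} = \frac{1549}{4} + \frac{P}{4} + \frac{Q}{4}$ ($B{\left(Q,P \right)} = \frac{3}{4} + \frac{\left(Q + P\right) + 1546}{4} = \frac{3}{4} + \frac{\left(P + Q\right) + 1546}{4} = \frac{3}{4} + \frac{1546 + P + Q}{4} = \frac{3}{4} + \left(\frac{773}{2} + \frac{P}{4} + \frac{Q}{4}\right) = \frac{1549}{4} + \frac{P}{4} + \frac{Q}{4}$)
$\sqrt{2326569 + B{\left(858,1870 \right)}} = \sqrt{2326569 + \left(\frac{1549}{4} + \frac{1}{4} \cdot 1870 + \frac{1}{4} \cdot 858\right)} = \sqrt{2326569 + \left(\frac{1549}{4} + \frac{935}{2} + \frac{429}{2}\right)} = \sqrt{2326569 + \frac{4277}{4}} = \sqrt{\frac{9310553}{4}} = \frac{\sqrt{9310553}}{2}$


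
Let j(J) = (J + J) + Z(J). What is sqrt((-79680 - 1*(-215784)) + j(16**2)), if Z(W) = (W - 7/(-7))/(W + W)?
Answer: 3*sqrt(15543922)/32 ≈ 369.62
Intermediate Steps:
Z(W) = (1 + W)/(2*W) (Z(W) = (W - 7*(-1/7))/((2*W)) = (W + 1)*(1/(2*W)) = (1 + W)*(1/(2*W)) = (1 + W)/(2*W))
j(J) = 2*J + (1 + J)/(2*J) (j(J) = (J + J) + (1 + J)/(2*J) = 2*J + (1 + J)/(2*J))
sqrt((-79680 - 1*(-215784)) + j(16**2)) = sqrt((-79680 - 1*(-215784)) + (1 + 16**2 + 4*(16**2)**2)/(2*(16**2))) = sqrt((-79680 + 215784) + (1/2)*(1 + 256 + 4*256**2)/256) = sqrt(136104 + (1/2)*(1/256)*(1 + 256 + 4*65536)) = sqrt(136104 + (1/2)*(1/256)*(1 + 256 + 262144)) = sqrt(136104 + (1/2)*(1/256)*262401) = sqrt(136104 + 262401/512) = sqrt(69947649/512) = 3*sqrt(15543922)/32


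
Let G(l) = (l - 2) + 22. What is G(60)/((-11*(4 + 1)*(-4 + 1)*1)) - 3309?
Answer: -109181/33 ≈ -3308.5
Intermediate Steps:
G(l) = 20 + l (G(l) = (-2 + l) + 22 = 20 + l)
G(60)/((-11*(4 + 1)*(-4 + 1)*1)) - 3309 = (20 + 60)/((-11*(4 + 1)*(-4 + 1)*1)) - 3309 = 80/((-55*(-3)*1)) - 3309 = 80/((-11*(-15)*1)) - 3309 = 80/((165*1)) - 3309 = 80/165 - 3309 = 80*(1/165) - 3309 = 16/33 - 3309 = -109181/33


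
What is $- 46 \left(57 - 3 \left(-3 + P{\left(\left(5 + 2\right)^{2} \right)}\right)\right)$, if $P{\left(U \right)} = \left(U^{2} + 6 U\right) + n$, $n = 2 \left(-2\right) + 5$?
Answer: $369012$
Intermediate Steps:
$n = 1$ ($n = -4 + 5 = 1$)
$P{\left(U \right)} = 1 + U^{2} + 6 U$ ($P{\left(U \right)} = \left(U^{2} + 6 U\right) + 1 = 1 + U^{2} + 6 U$)
$- 46 \left(57 - 3 \left(-3 + P{\left(\left(5 + 2\right)^{2} \right)}\right)\right) = - 46 \left(57 - 3 \left(-3 + \left(1 + \left(\left(5 + 2\right)^{2}\right)^{2} + 6 \left(5 + 2\right)^{2}\right)\right)\right) = - 46 \left(57 - 3 \left(-3 + \left(1 + \left(7^{2}\right)^{2} + 6 \cdot 7^{2}\right)\right)\right) = - 46 \left(57 - 3 \left(-3 + \left(1 + 49^{2} + 6 \cdot 49\right)\right)\right) = - 46 \left(57 - 3 \left(-3 + \left(1 + 2401 + 294\right)\right)\right) = - 46 \left(57 - 3 \left(-3 + 2696\right)\right) = - 46 \left(57 - 8079\right) = \left(-46\right) \left(-8022\right) = 369012$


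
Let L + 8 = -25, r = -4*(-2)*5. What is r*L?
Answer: -1320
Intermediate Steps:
r = 40 (r = 8*5 = 40)
L = -33 (L = -8 - 25 = -33)
r*L = 40*(-33) = -1320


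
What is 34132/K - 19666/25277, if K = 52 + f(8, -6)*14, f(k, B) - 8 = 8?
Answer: 9318769/75831 ≈ 122.89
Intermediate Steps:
f(k, B) = 16 (f(k, B) = 8 + 8 = 16)
K = 276 (K = 52 + 16*14 = 52 + 224 = 276)
34132/K - 19666/25277 = 34132/276 - 19666/25277 = 34132*(1/276) - 19666*1/25277 = 371/3 - 19666/25277 = 9318769/75831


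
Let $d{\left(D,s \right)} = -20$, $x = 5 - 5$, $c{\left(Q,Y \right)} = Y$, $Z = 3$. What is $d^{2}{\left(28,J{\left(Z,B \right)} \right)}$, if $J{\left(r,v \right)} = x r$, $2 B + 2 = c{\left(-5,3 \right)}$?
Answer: $400$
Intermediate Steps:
$x = 0$
$B = \frac{1}{2}$ ($B = -1 + \frac{1}{2} \cdot 3 = -1 + \frac{3}{2} = \frac{1}{2} \approx 0.5$)
$J{\left(r,v \right)} = 0$ ($J{\left(r,v \right)} = 0 r = 0$)
$d^{2}{\left(28,J{\left(Z,B \right)} \right)} = \left(-20\right)^{2} = 400$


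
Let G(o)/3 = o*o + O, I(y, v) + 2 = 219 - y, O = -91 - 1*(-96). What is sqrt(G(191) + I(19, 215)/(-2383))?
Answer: 6*sqrt(17266040798)/2383 ≈ 330.84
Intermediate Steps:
O = 5 (O = -91 + 96 = 5)
I(y, v) = 217 - y (I(y, v) = -2 + (219 - y) = 217 - y)
G(o) = 15 + 3*o**2 (G(o) = 3*(o*o + 5) = 3*(o**2 + 5) = 3*(5 + o**2) = 15 + 3*o**2)
sqrt(G(191) + I(19, 215)/(-2383)) = sqrt((15 + 3*191**2) + (217 - 1*19)/(-2383)) = sqrt((15 + 3*36481) + (217 - 19)*(-1/2383)) = sqrt((15 + 109443) + 198*(-1/2383)) = sqrt(109458 - 198/2383) = sqrt(260838216/2383) = 6*sqrt(17266040798)/2383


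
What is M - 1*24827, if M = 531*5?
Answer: -22172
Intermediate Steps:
M = 2655
M - 1*24827 = 2655 - 1*24827 = 2655 - 24827 = -22172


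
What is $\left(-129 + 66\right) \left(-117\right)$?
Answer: $7371$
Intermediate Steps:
$\left(-129 + 66\right) \left(-117\right) = \left(-63\right) \left(-117\right) = 7371$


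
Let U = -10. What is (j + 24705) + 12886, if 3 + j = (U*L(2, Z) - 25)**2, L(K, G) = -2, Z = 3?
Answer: 37613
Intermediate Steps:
j = 22 (j = -3 + (-10*(-2) - 25)**2 = -3 + (20 - 25)**2 = -3 + (-5)**2 = -3 + 25 = 22)
(j + 24705) + 12886 = (22 + 24705) + 12886 = 24727 + 12886 = 37613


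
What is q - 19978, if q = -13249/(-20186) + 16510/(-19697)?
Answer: -7943397865183/397603642 ≈ -19978.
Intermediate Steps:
q = -72305307/397603642 (q = -13249*(-1/20186) + 16510*(-1/19697) = 13249/20186 - 16510/19697 = -72305307/397603642 ≈ -0.18185)
q - 19978 = -72305307/397603642 - 19978 = -7943397865183/397603642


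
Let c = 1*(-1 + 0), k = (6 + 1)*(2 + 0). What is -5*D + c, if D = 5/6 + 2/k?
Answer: -247/42 ≈ -5.8810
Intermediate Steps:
k = 14 (k = 7*2 = 14)
c = -1 (c = 1*(-1) = -1)
D = 41/42 (D = 5/6 + 2/14 = 5*(⅙) + 2*(1/14) = ⅚ + ⅐ = 41/42 ≈ 0.97619)
-5*D + c = -5*41/42 - 1 = -205/42 - 1 = -247/42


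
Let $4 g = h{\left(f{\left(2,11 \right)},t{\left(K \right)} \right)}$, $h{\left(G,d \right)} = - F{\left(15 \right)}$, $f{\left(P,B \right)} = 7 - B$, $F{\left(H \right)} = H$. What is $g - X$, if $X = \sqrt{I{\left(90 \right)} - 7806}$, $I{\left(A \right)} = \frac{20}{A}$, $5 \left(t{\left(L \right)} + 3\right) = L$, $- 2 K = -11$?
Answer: $- \frac{15}{4} - \frac{2 i \sqrt{17563}}{3} \approx -3.75 - 88.35 i$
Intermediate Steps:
$K = \frac{11}{2}$ ($K = \left(- \frac{1}{2}\right) \left(-11\right) = \frac{11}{2} \approx 5.5$)
$t{\left(L \right)} = -3 + \frac{L}{5}$
$h{\left(G,d \right)} = -15$ ($h{\left(G,d \right)} = \left(-1\right) 15 = -15$)
$g = - \frac{15}{4}$ ($g = \frac{1}{4} \left(-15\right) = - \frac{15}{4} \approx -3.75$)
$X = \frac{2 i \sqrt{17563}}{3}$ ($X = \sqrt{\frac{20}{90} - 7806} = \sqrt{20 \cdot \frac{1}{90} - 7806} = \sqrt{\frac{2}{9} - 7806} = \sqrt{- \frac{70252}{9}} = \frac{2 i \sqrt{17563}}{3} \approx 88.35 i$)
$g - X = - \frac{15}{4} - \frac{2 i \sqrt{17563}}{3}$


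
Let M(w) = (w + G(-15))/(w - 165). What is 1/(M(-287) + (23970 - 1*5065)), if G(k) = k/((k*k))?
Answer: 3390/64090103 ≈ 5.2894e-5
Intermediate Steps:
G(k) = 1/k (G(k) = k/(k²) = k/k² = 1/k)
M(w) = (-1/15 + w)/(-165 + w) (M(w) = (w + 1/(-15))/(w - 165) = (w - 1/15)/(-165 + w) = (-1/15 + w)/(-165 + w))
1/(M(-287) + (23970 - 1*5065)) = 1/((-1/15 - 287)/(-165 - 287) + (23970 - 1*5065)) = 1/(-4306/15/(-452) + (23970 - 5065)) = 1/(-1/452*(-4306/15) + 18905) = 1/(2153/3390 + 18905) = 1/(64090103/3390) = 3390/64090103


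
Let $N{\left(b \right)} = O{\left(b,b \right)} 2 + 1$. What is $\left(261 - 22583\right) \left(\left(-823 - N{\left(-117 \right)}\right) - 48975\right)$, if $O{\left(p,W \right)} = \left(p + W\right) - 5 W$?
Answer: $1127283322$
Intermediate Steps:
$O{\left(p,W \right)} = p - 4 W$ ($O{\left(p,W \right)} = \left(W + p\right) - 5 W = p - 4 W$)
$N{\left(b \right)} = 1 - 6 b$ ($N{\left(b \right)} = \left(b - 4 b\right) 2 + 1 = - 3 b 2 + 1 = - 6 b + 1 = 1 - 6 b$)
$\left(261 - 22583\right) \left(\left(-823 - N{\left(-117 \right)}\right) - 48975\right) = \left(261 - 22583\right) \left(\left(-823 - \left(1 - -702\right)\right) - 48975\right) = - 22322 \left(\left(-823 - \left(1 + 702\right)\right) - 48975\right) = - 22322 \left(\left(-823 - 703\right) - 48975\right) = - 22322 \left(-1526 - 48975\right) = \left(-22322\right) \left(-50501\right) = 1127283322$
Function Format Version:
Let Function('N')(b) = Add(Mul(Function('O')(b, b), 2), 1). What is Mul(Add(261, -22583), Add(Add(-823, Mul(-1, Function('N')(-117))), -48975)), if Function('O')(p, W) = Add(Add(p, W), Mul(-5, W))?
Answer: 1127283322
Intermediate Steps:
Function('O')(p, W) = Add(p, Mul(-4, W)) (Function('O')(p, W) = Add(Add(W, p), Mul(-5, W)) = Add(p, Mul(-4, W)))
Function('N')(b) = Add(1, Mul(-6, b)) (Function('N')(b) = Add(Mul(Add(b, Mul(-4, b)), 2), 1) = Add(Mul(Mul(-3, b), 2), 1) = Add(Mul(-6, b), 1) = Add(1, Mul(-6, b)))
Mul(Add(261, -22583), Add(Add(-823, Mul(-1, Function('N')(-117))), -48975)) = Mul(Add(261, -22583), Add(Add(-823, Mul(-1, Add(1, Mul(-6, -117)))), -48975)) = Mul(-22322, Add(Add(-823, Mul(-1, Add(1, 702))), -48975)) = Mul(-22322, Add(Add(-823, Mul(-1, 703)), -48975)) = Mul(-22322, Add(Add(-823, -703), -48975)) = Mul(-22322, Add(-1526, -48975)) = Mul(-22322, -50501) = 1127283322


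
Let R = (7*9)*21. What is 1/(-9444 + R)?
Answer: -1/8121 ≈ -0.00012314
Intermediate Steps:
R = 1323 (R = 63*21 = 1323)
1/(-9444 + R) = 1/(-9444 + 1323) = 1/(-8121) = -1/8121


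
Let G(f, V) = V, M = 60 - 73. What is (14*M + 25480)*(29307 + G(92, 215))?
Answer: 746847556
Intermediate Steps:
M = -13
(14*M + 25480)*(29307 + G(92, 215)) = (14*(-13) + 25480)*(29307 + 215) = (-182 + 25480)*29522 = 25298*29522 = 746847556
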